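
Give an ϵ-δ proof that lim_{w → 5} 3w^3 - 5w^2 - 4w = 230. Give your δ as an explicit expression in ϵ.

δ = min(1, ϵ/214)

Fix ϵ > 0. We want δ > 0 such that 0 < |w − 5| < δ implies |(3w^3 - 5w^2 - 4w) − 230| < ϵ.
(3w^3 - 5w^2 - 4w) − 230 = 3w^3 - 5w^2 - 4w - 230 = (w − 5)(3w^2 + 10w + 46).
So |(3w^3 - 5w^2 - 4w) − 230| = |w − 5|·|3w^2 + 10w + 46|.
Require δ ≤ 1. Then |w − 5| < 1 gives |w| < 6, and by the triangle inequality |3w^2 + 10w + 46| ≤ 3·6^2 + 10·6 + 46 = 214.
Hence |(3w^3 - 5w^2 - 4w) − 230| ≤ 214|w − 5| < ϵ provided |w − 5| < ϵ/214.
Choosing δ = min(1, ϵ/214) ensures both conditions, hence |(3w^3 - 5w^2 - 4w) − 230| < ϵ.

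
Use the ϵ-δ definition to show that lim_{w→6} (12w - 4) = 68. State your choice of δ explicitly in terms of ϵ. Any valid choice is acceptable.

Suppose ϵ > 0. We need δ > 0 so that 0 < |w − 6| < δ implies |(12w - 4) − 68| < ϵ.
Since (12w - 4) − 68 = 12(w − 6), we have |(12w - 4) − 68| = 12|w − 6|.
So 12|w − 6| < ϵ exactly when |w − 6| < ϵ/12.
Take δ = ϵ/12. If 0 < |w − 6| < δ then |(12w - 4) − 68| = 12|w − 6| < 12·(ϵ/12) = ϵ.

δ = ϵ/12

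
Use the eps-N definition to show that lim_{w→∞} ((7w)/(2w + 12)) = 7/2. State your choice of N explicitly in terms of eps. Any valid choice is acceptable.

Suppose eps > 0. We seek N > 0 such that w > N implies |(7w)/(2w + 12) − (7/2)| < eps.
(7w)/(2w + 12) − (7/2) = (2(7w) − 7(2w + 12)) / (2(2w + 12)) = -84/(2(2w + 12)).
For w > 0 we have 2w + 12 > 2w, so |(7w)/(2w + 12) − (7/2)| = 84/(2(2w + 12)) < 84/(2·2w) = 21/w.
Thus |(7w)/(2w + 12) − (7/2)| < eps whenever w > 21/eps.
Take N = 21/eps. If w > N then |(7w)/(2w + 12) − (7/2)| < 21/w < eps.

N = 21/eps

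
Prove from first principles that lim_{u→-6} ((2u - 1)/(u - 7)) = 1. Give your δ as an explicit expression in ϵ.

δ = min(13/2, (13/2)ϵ)

Let ϵ > 0 be given. We want δ > 0 with 0 < |u + 6| < δ ⇒ |(2u - 1)/(u - 7) − 1| < ϵ.
Combining over a common denominator, (2u - 1)/(u - 7) − 1 = [(2u - 1)·(-13) − (-13)·(u - 7)] / [(-13)·(u - 7)] = -13(u + 6) / ((-13)(u - 7)).
So |(2u - 1)/(u - 7) − 1| = 13|u + 6| / (13·|u − 7|).
Require δ ≤ 13/2, so |u − 7| ≥ |-13| − |u + 6| > 13 − 13/2 = 13/2.
Hence |(2u - 1)/(u - 7) − 1| < 13|u + 6|/(13·(13/2)) = (2/13)|u + 6|, which is < ϵ once |u + 6| < (13/2)ϵ.
Take δ = min(13/2, (13/2)ϵ). Then 0 < |u + 6| < δ forces both bounds, so |(2u - 1)/(u - 7) − 1| < ϵ.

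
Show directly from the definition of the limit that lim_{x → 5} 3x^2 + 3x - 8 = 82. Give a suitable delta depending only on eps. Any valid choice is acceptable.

Let eps > 0 be given. We want delta > 0 such that 0 < |x − 5| < delta implies |(3x^2 + 3x - 8) − 82| < eps.
(3x^2 + 3x - 8) − 82 = 3x^2 + 3x - 90 = (x − 5)(3x + 18).
So |(3x^2 + 3x - 8) − 82| = |x − 5|·|3x + 18|.
Assume first that |x − 5| < 1, so |x| < 6. Then |3x + 18| ≤ 3·6 + 18 = 36.
Hence |(3x^2 + 3x - 8) − 82| ≤ 36|x − 5| < eps provided |x − 5| < eps/36.
Take delta = min(1, eps/36). Then 0 < |x − 5| < delta gives both |x − 5| < 1 and |x − 5| < eps/36, so |(3x^2 + 3x - 8) − 82| < eps.

delta = min(1, eps/36)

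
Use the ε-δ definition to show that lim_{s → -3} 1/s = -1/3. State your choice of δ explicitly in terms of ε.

Let ε > 0. We seek δ > 0 such that 0 < |s + 3| < δ implies |1/s + 1/3| < ε.
|1/s + 1/3| = |-3 − s|/(3·|s|) = |s + 3|/(3|s|).
Require δ ≤ 3/2 so that |s| > 3 − 3/2 = 3/2, hence 3|s| > 9/2.
Then |1/s + 1/3| < |s + 3|/(9/2), which is < ε when |s + 3| < (9/2)ε.
Take δ = min(3/2, (9/2)ε). Then 0 < |s + 3| < δ gives both |s + 3| < 3/2 and |s + 3| < (9/2)ε, so |1/s + 1/3| < ε.

δ = min(3/2, (9/2)ε)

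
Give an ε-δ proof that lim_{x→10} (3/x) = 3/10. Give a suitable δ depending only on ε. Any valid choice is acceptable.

δ = min(5, (50/3)ε)

Let ε > 0 be given. We seek δ > 0 such that 0 < |x − 10| < δ implies |3/x − (3/10)| < ε.
|3/x − (3/10)| = 3·|10 − x|/(10·|x|) = 3|x − 10|/(10|x|).
Require δ ≤ 5 so that |x| > 10 − 5 = 5, hence 10|x| > 50.
Then |3/x − (3/10)| < 3|x − 10|/50, which is < ε when |x − 10| < (50/3)ε.
Take δ = min(5, (50/3)ε). Then 0 < |x − 10| < δ gives both |x − 10| < 5 and |x − 10| < (50/3)ε, so |3/x − (3/10)| < ε.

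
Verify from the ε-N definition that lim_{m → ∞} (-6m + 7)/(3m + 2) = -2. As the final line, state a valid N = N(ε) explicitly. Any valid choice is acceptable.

Let ε > 0. For m ≥ 1, |(-6m + 7)/(3m + 2) + 2| = |33|/(3(3m + 2)) = 33/(3(3m + 2)).
Since 3m + 2 ≥ 3m for m ≥ 1, this is ≤ 33/(3·3m) = (11/3)/m.
So |(-6m + 7)/(3m + 2) + 2| < ε whenever m > (11/3)/ε.
Take N = (11/3)/ε. If m > N then |(-6m + 7)/(3m + 2) + 2| ≤ (11/3)/m < ε.

N = (11/3)/ε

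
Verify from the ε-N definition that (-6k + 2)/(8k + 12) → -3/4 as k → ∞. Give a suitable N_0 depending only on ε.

Let ε > 0 be given. For k ≥ 1, |(-6k + 2)/(8k + 12) + 3/4| = |88|/(8(8k + 12)) = 88/(8(8k + 12)).
Since 8k + 12 ≥ 8k for k ≥ 1, this is ≤ 88/(8·8k) = (11/8)/k.
So |(-6k + 2)/(8k + 12) + 3/4| < ε whenever k > (11/8)/ε.
Take N_0 = (11/8)/ε. If k > N_0 then |(-6k + 2)/(8k + 12) + 3/4| ≤ (11/8)/k < ε.

N_0 = (11/8)/ε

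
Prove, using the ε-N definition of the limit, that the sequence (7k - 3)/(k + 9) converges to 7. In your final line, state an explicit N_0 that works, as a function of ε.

Suppose ε > 0. For k ≥ 1, |(7k - 3)/(k + 9) − 7| = |-66|/((k + 9)) = 66/((k + 9)).
Since k + 9 ≥ k for k ≥ 1, this is ≤ 66/(k) = 66/k.
So |(7k - 3)/(k + 9) − 7| < ε whenever k > 66/ε.
Take N_0 = 66/ε. If k > N_0 then |(7k - 3)/(k + 9) − 7| ≤ 66/k < ε.

N_0 = 66/ε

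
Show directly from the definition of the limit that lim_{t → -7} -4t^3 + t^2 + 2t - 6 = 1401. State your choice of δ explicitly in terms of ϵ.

Fix ϵ > 0. We want δ > 0 such that 0 < |t + 7| < δ implies |(-4t^3 + t^2 + 2t - 6) − 1401| < ϵ.
(-4t^3 + t^2 + 2t - 6) − 1401 = -4t^3 + t^2 + 2t - 1407 = (t + 7)(-4t^2 + 29t - 201).
So |(-4t^3 + t^2 + 2t - 6) − 1401| = |t + 7|·|-4t^2 + 29t - 201|.
Require δ ≤ 1. Then |t + 7| < 1 gives |t| < 8, and by the triangle inequality |-4t^2 + 29t - 201| ≤ 4·8^2 + 29·8 + 201 = 689.
Hence |(-4t^3 + t^2 + 2t - 6) − 1401| ≤ 689|t + 7| < ϵ provided |t + 7| < ϵ/689.
Choosing δ = min(1, ϵ/689) ensures both conditions, hence |(-4t^3 + t^2 + 2t - 6) − 1401| < ϵ.

δ = min(1, ϵ/689)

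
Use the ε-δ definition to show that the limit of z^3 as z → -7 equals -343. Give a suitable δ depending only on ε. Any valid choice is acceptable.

δ = min(1, ε/169)

Let ε > 0 be given. We seek δ > 0 with 0 < |z + 7| < δ ⇒ |z^3 + 343| < ε.
Factor: z^3 + 343 = (z + 7)(z^2 - 7z + 49), so |z^3 + 343| = |z + 7|·|z^2 - 7z + 49|.
Impose δ ≤ 1 so that |z| < 8; then |z^2 - 7z + 49| ≤ 169.
Hence |z^3 + 343| ≤ 169|z + 7|, which is < ε once |z + 7| < ε/169.
Take δ = min(1, ε/169). If 0 < |z + 7| < δ then both bounds hold and |z^3 + 343| ≤ 169|z + 7| < 169·(ε/169) = ε.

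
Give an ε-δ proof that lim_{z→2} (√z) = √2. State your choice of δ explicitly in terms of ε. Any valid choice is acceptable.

δ = min(2, √2·ε)

Suppose ε > 0. We want δ > 0 such that 0 < |z − 2| < δ implies |√z − √2| < ε.
Rationalise: √z − √2 = (z − 2)/(√z + √2), so |√z − √2| = |z − 2|/(√z + √2).
Restrict δ ≤ 2 so that |z − 2| < 2 forces z > 0, and then √z + √2 > √2.
Hence |√z − √2| < |z − 2|/√2, which is < ε once |z − 2| < √2·ε.
Take δ = min(2, √2·ε). If 0 < |z − 2| < δ then z > 0 and |√z − √2| < |z − 2|/√2 < ε.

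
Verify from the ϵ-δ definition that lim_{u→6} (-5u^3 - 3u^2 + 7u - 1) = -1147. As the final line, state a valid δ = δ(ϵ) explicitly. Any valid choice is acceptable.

Let ϵ > 0. We want δ > 0 such that 0 < |u − 6| < δ implies |(-5u^3 - 3u^2 + 7u - 1) + 1147| < ϵ.
(-5u^3 - 3u^2 + 7u - 1) + 1147 = -5u^3 - 3u^2 + 7u + 1146 = (u − 6)(-5u^2 - 33u - 191).
So |(-5u^3 - 3u^2 + 7u - 1) + 1147| = |u − 6|·|-5u^2 - 33u - 191|.
Require δ ≤ 2. Then |u − 6| < 2 gives |u| < 8, and by the triangle inequality |-5u^2 - 33u - 191| ≤ 5·8^2 + 33·8 + 191 = 775.
Hence |(-5u^3 - 3u^2 + 7u - 1) + 1147| ≤ 775|u − 6| < ϵ provided |u − 6| < ϵ/775.
Take δ = min(2, ϵ/775). Then 0 < |u − 6| < δ gives both |u − 6| < 2 and |u − 6| < ϵ/775, so |(-5u^3 - 3u^2 + 7u - 1) + 1147| < ϵ.

δ = min(2, ϵ/775)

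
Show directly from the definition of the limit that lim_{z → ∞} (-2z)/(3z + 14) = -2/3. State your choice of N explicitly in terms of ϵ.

Let ϵ > 0. We seek N > 0 such that z > N implies |(-2z)/(3z + 14) + 2/3| < ϵ.
(-2z)/(3z + 14) + 2/3 = (3(-2z) − (-2)(3z + 14)) / (3(3z + 14)) = 28/(3(3z + 14)).
For z > 0 we have 3z + 14 > 3z, so |(-2z)/(3z + 14) + 2/3| = 28/(3(3z + 14)) < 28/(3·3z) = (28/9)/z.
Thus |(-2z)/(3z + 14) + 2/3| < ϵ whenever z > (28/9)/ϵ.
Take N = (28/9)/ϵ. If z > N then |(-2z)/(3z + 14) + 2/3| < (28/9)/z < ϵ.

N = (28/9)/ϵ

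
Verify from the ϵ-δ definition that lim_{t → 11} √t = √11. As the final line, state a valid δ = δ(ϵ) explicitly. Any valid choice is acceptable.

δ = min(11, √11·ϵ)

Let ϵ > 0. We want δ > 0 such that 0 < |t − 11| < δ implies |√t − √11| < ϵ.
Multiplying by the conjugate, |√t − √11| = |t − 11|/(√t + √11).
Restrict δ ≤ 11 so that |t − 11| < 11 forces t > 0, and then √t + √11 > √11.
Hence |√t − √11| < |t − 11|/√11, which is < ϵ once |t − 11| < √11·ϵ.
Take δ = min(11, √11·ϵ). If 0 < |t − 11| < δ then t > 0 and |√t − √11| < |t − 11|/√11 < ϵ.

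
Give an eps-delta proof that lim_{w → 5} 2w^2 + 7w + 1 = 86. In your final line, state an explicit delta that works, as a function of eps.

Suppose eps > 0. We want delta > 0 such that 0 < |w − 5| < delta implies |(2w^2 + 7w + 1) − 86| < eps.
(2w^2 + 7w + 1) − 86 = 2w^2 + 7w - 85 = (w − 5)(2w + 17).
So |(2w^2 + 7w + 1) − 86| = |w − 5|·|2w + 17|.
Require delta ≤ 1. Then |w − 5| < 1 gives |w| < 6, and by the triangle inequality |2w + 17| ≤ 2·6 + 17 = 29.
Hence |(2w^2 + 7w + 1) − 86| ≤ 29|w − 5| < eps provided |w − 5| < eps/29.
Take delta = min(1, eps/29). Then 0 < |w − 5| < delta gives both |w − 5| < 1 and |w − 5| < eps/29, so |(2w^2 + 7w + 1) − 86| < eps.

delta = min(1, eps/29)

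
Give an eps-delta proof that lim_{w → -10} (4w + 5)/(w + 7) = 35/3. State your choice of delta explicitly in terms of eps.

delta = min(3/2, (9/46)eps)

Let eps > 0. We want delta > 0 with 0 < |w + 10| < delta ⇒ |(4w + 5)/(w + 7) − (35/3)| < eps.
Combining over a common denominator, (4w + 5)/(w + 7) − (35/3) = [(4w + 5)·(-3) − (-35)·(w + 7)] / [(-3)·(w + 7)] = 23(w + 10) / ((-3)(w + 7)).
So |(4w + 5)/(w + 7) − (35/3)| = 23|w + 10| / (3·|w + 7|).
Require delta ≤ 3/2, so |w + 7| ≥ |-3| − |w + 10| > 3 − 3/2 = 3/2.
Hence |(4w + 5)/(w + 7) − (35/3)| < 23|w + 10|/(3·(3/2)) = (46/9)|w + 10|, which is < eps once |w + 10| < (9/46)eps.
Take delta = min(3/2, (9/46)eps). Then 0 < |w + 10| < delta forces both bounds, so |(4w + 5)/(w + 7) − (35/3)| < eps.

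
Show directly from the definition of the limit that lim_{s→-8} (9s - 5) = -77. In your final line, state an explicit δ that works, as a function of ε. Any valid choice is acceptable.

Fix ε > 0. We need δ > 0 so that 0 < |s + 8| < δ implies |(9s - 5) + 77| < ε.
|(9s - 5) + 77| = |9s + 72| = 9|s + 8|.
Thus it suffices that |s + 8| < ε/9.
Take δ = ε/9. If 0 < |s + 8| < δ then |(9s - 5) + 77| = 9|s + 8| < 9·(ε/9) = ε.

δ = ε/9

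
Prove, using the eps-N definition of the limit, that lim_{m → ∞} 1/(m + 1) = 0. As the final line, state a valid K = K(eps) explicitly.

Fix eps > 0. For m ≥ 1, |1/(m + 1) − 0| = 1/(m + 1) ≤ 1/m.
We need 1/m < eps, i.e. m > 1/eps.
Take K = 1/eps. If m > K then |1/(m + 1)| ≤ 1/m < eps.

K = 1/eps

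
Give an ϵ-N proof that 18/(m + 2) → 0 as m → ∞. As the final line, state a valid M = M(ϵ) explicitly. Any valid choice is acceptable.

Suppose ϵ > 0. For m ≥ 1, |18/(m + 2) − 0| = 18/(m + 2) ≤ 18/m.
We need 18/m < ϵ, i.e. m > 18/ϵ.
Take M = 18/ϵ. If m > M then |18/(m + 2)| ≤ 18/m < ϵ.

M = 18/ϵ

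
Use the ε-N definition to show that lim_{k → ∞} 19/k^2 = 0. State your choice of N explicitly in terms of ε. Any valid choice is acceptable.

Suppose ε > 0. For k ≥ 1, |19/k^2 − 0| = 19/k^2.
19/k^2 < ε ⇔ k^2 > 19/ε ⇔ k > (19/ε)^{1/2}.
Take N = (19/ε)^{1/2}. Then k > N implies 19/k^2 < ε.

N = (19/ε)^{1/2}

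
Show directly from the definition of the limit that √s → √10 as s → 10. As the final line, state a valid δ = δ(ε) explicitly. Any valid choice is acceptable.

δ = min(10, √10·ε)

Let ε > 0 be given. We want δ > 0 such that 0 < |s − 10| < δ implies |√s − √10| < ε.
Multiplying by the conjugate, |√s − √10| = |s − 10|/(√s + √10).
Restrict δ ≤ 10 so that |s − 10| < 10 forces s > 0, and then √s + √10 > √10.
Hence |√s − √10| < |s − 10|/√10, which is < ε once |s − 10| < √10·ε.
Take δ = min(10, √10·ε). If 0 < |s − 10| < δ then s > 0 and |√s − √10| < |s − 10|/√10 < ε.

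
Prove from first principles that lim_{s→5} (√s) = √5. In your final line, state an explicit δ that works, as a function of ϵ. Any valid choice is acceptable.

δ = min(5, √5·ϵ)

Fix ϵ > 0. We want δ > 0 such that 0 < |s − 5| < δ implies |√s − √5| < ϵ.
Rationalise: √s − √5 = (s − 5)/(√s + √5), so |√s − √5| = |s − 5|/(√s + √5).
Restrict δ ≤ 5 so that |s − 5| < 5 forces s > 0, and then √s + √5 > √5.
Hence |√s − √5| < |s − 5|/√5, which is < ϵ once |s − 5| < √5·ϵ.
Take δ = min(5, √5·ϵ). If 0 < |s − 5| < δ then s > 0 and |√s − √5| < |s − 5|/√5 < ϵ.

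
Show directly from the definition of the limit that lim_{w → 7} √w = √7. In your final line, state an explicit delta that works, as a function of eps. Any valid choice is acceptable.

Let eps > 0 be given. We want delta > 0 such that 0 < |w − 7| < delta implies |√w − √7| < eps.
Rationalise: √w − √7 = (w − 7)/(√w + √7), so |√w − √7| = |w − 7|/(√w + √7).
Restrict delta ≤ 7 so that |w − 7| < 7 forces w > 0, and then √w + √7 > √7.
Hence |√w − √7| < |w − 7|/√7, which is < eps once |w − 7| < √7·eps.
Take delta = min(7, √7·eps). If 0 < |w − 7| < delta then w > 0 and |√w − √7| < |w − 7|/√7 < eps.

delta = min(7, √7·eps)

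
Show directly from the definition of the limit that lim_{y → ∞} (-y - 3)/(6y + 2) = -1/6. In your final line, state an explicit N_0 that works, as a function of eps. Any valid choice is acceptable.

N_0 = (4/9)/eps

Let eps > 0. We seek N_0 > 0 such that y > N_0 implies |(-y - 3)/(6y + 2) + 1/6| < eps.
(-y - 3)/(6y + 2) + 1/6 = (6(-y - 3) − (-1)(6y + 2)) / (6(6y + 2)) = -16/(6(6y + 2)).
For y > 0 we have 6y + 2 > 6y, so |(-y - 3)/(6y + 2) + 1/6| = 16/(6(6y + 2)) < 16/(6·6y) = (4/9)/y.
Thus |(-y - 3)/(6y + 2) + 1/6| < eps whenever y > (4/9)/eps.
Take N_0 = (4/9)/eps. If y > N_0 then |(-y - 3)/(6y + 2) + 1/6| < (4/9)/y < eps.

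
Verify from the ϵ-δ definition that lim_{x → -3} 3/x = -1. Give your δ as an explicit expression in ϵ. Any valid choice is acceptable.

Let ϵ > 0 be given. We seek δ > 0 such that 0 < |x + 3| < δ implies |3/x + 1| < ϵ.
|3/x + 1| = 3·|-3 − x|/(3·|x|) = 3|x + 3|/(3|x|).
Restrict δ ≤ 3/2. Then |x + 3| < 3/2 gives |x| > 3/2, so 3|x| > 9/2.
Then |3/x + 1| < 3|x + 3|/(9/2), which is < ϵ when |x + 3| < (3/2)ϵ.
Take δ = min(3/2, (3/2)ϵ). Then 0 < |x + 3| < δ gives both |x + 3| < 3/2 and |x + 3| < (3/2)ϵ, so |3/x + 1| < ϵ.

δ = min(3/2, (3/2)ϵ)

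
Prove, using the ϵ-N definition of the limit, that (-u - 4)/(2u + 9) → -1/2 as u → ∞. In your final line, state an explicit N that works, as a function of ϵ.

N = (1/4)/ϵ

Fix ϵ > 0. We seek N > 0 such that u > N implies |(-u - 4)/(2u + 9) + 1/2| < ϵ.
(-u - 4)/(2u + 9) + 1/2 = (2(-u - 4) − (-1)(2u + 9)) / (2(2u + 9)) = 1/(2(2u + 9)).
For u > 0 we have 2u + 9 > 2u, so |(-u - 4)/(2u + 9) + 1/2| = 1/(2(2u + 9)) < 1/(2·2u) = (1/4)/u.
Thus |(-u - 4)/(2u + 9) + 1/2| < ϵ whenever u > (1/4)/ϵ.
Take N = (1/4)/ϵ. If u > N then |(-u - 4)/(2u + 9) + 1/2| < (1/4)/u < ϵ.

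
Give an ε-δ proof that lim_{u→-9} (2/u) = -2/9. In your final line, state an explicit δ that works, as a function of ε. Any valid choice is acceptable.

Suppose ε > 0. We seek δ > 0 such that 0 < |u + 9| < δ implies |2/u + 2/9| < ε.
|2/u + 2/9| = 2·|-9 − u|/(9·|u|) = 2|u + 9|/(9|u|).
Require δ ≤ 9/2 so that |u| > 9 − 9/2 = 9/2, hence 9|u| > 81/2.
Then |2/u + 2/9| < 2|u + 9|/(81/2), which is < ε when |u + 9| < (81/4)ε.
Take δ = min(9/2, (81/4)ε). Then 0 < |u + 9| < δ gives both |u + 9| < 9/2 and |u + 9| < (81/4)ε, so |2/u + 2/9| < ε.

δ = min(9/2, (81/4)ε)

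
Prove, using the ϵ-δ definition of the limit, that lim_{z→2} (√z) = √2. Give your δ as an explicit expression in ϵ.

δ = min(2, √2·ϵ)

Suppose ϵ > 0. We want δ > 0 such that 0 < |z − 2| < δ implies |√z − √2| < ϵ.
Rationalise: √z − √2 = (z − 2)/(√z + √2), so |√z − √2| = |z − 2|/(√z + √2).
Restrict δ ≤ 2 so that |z − 2| < 2 forces z > 0, and then √z + √2 > √2.
Hence |√z − √2| < |z − 2|/√2, which is < ϵ once |z − 2| < √2·ϵ.
Take δ = min(2, √2·ϵ). If 0 < |z − 2| < δ then z > 0 and |√z − √2| < |z − 2|/√2 < ϵ.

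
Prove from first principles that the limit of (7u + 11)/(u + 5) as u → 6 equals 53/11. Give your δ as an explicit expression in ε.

δ = min(11/2, (121/48)ε)

Suppose ε > 0. We want δ > 0 with 0 < |u − 6| < δ ⇒ |(7u + 11)/(u + 5) − (53/11)| < ε.
Combining over a common denominator, (7u + 11)/(u + 5) − (53/11) = [(7u + 11)·11 − 53·(u + 5)] / [11·(u + 5)] = 24(u − 6) / (11(u + 5)).
So |(7u + 11)/(u + 5) − (53/11)| = 24|u − 6| / (11·|u + 5|).
Restrict δ ≤ 11/2. Then |u − 6| < 11/2 gives |u + 5| = |(u − 6) + 11| ≥ 11 − 11/2 = 11/2.
Hence |(7u + 11)/(u + 5) − (53/11)| < 24|u − 6|/(11·(11/2)) = (48/121)|u − 6|, which is < ε once |u − 6| < (121/48)ε.
Take δ = min(11/2, (121/48)ε). Then 0 < |u − 6| < δ forces both bounds, so |(7u + 11)/(u + 5) − (53/11)| < ε.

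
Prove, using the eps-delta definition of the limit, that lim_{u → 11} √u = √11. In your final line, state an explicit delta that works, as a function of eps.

delta = min(11, √11·eps)

Let eps > 0. We want delta > 0 such that 0 < |u − 11| < delta implies |√u − √11| < eps.
Rationalise: √u − √11 = (u − 11)/(√u + √11), so |√u − √11| = |u − 11|/(√u + √11).
Restrict delta ≤ 11 so that |u − 11| < 11 forces u > 0, and then √u + √11 > √11.
Hence |√u − √11| < |u − 11|/√11, which is < eps once |u − 11| < √11·eps.
Take delta = min(11, √11·eps). If 0 < |u − 11| < delta then u > 0 and |√u − √11| < |u − 11|/√11 < eps.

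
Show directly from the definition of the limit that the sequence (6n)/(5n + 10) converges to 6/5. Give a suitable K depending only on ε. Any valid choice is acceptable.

Fix ε > 0. For n ≥ 1, |(6n)/(5n + 10) − (6/5)| = |-60|/(5(5n + 10)) = 60/(5(5n + 10)).
Since 5n + 10 ≥ 5n for n ≥ 1, this is ≤ 60/(5·5n) = (12/5)/n.
So |(6n)/(5n + 10) − (6/5)| < ε whenever n > (12/5)/ε.
Take K = (12/5)/ε. If n > K then |(6n)/(5n + 10) − (6/5)| ≤ (12/5)/n < ε.

K = (12/5)/ε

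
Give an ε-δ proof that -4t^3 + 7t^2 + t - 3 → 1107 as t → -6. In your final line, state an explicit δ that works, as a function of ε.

Let ε > 0. We want δ > 0 such that 0 < |t + 6| < δ implies |(-4t^3 + 7t^2 + t - 3) − 1107| < ε.
(-4t^3 + 7t^2 + t - 3) − 1107 = -4t^3 + 7t^2 + t - 1110 = (t + 6)(-4t^2 + 31t - 185).
So |(-4t^3 + 7t^2 + t - 3) − 1107| = |t + 6|·|-4t^2 + 31t - 185|.
Require δ ≤ 2. Then |t + 6| < 2 gives |t| < 8, and by the triangle inequality |-4t^2 + 31t - 185| ≤ 4·8^2 + 31·8 + 185 = 689.
Hence |(-4t^3 + 7t^2 + t - 3) − 1107| ≤ 689|t + 6| < ε provided |t + 6| < ε/689.
Choosing δ = min(2, ε/689) ensures both conditions, hence |(-4t^3 + 7t^2 + t - 3) − 1107| < ε.

δ = min(2, ε/689)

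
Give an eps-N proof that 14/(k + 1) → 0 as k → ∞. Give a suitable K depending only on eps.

Let eps > 0. For k ≥ 1, |14/(k + 1) − 0| = 14/(k + 1) ≤ 14/k.
We need 14/k < eps, i.e. k > 14/eps.
Take K = 14/eps. If k > K then |14/(k + 1)| ≤ 14/k < eps.

K = 14/eps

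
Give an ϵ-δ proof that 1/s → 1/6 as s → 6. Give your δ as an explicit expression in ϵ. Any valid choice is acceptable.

δ = min(3, 18ϵ)

Fix ϵ > 0. We seek δ > 0 such that 0 < |s − 6| < δ implies |1/s − (1/6)| < ϵ.
|1/s − (1/6)| = |6 − s|/(6·|s|) = |s − 6|/(6|s|).
Require δ ≤ 3 so that |s| > 6 − 3 = 3, hence 6|s| > 18.
Then |1/s − (1/6)| < |s − 6|/18, which is < ϵ when |s − 6| < 18ϵ.
Take δ = min(3, 18ϵ). Then 0 < |s − 6| < δ gives both |s − 6| < 3 and |s − 6| < 18ϵ, so |1/s − (1/6)| < ϵ.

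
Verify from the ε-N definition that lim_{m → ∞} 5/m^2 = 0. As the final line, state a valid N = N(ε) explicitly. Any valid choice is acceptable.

Fix ε > 0. For m ≥ 1, |5/m^2 − 0| = 5/m^2.
5/m^2 < ε ⇔ m^2 > 5/ε ⇔ m > (5/ε)^{1/2}.
Take N = (5/ε)^{1/2}. Then m > N implies 5/m^2 < ε.

N = (5/ε)^{1/2}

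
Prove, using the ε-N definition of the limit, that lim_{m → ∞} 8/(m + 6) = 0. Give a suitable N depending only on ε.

N = 8/ε

Let ε > 0. For m ≥ 1, |8/(m + 6) − 0| = 8/(m + 6) ≤ 8/m.
We need 8/m < ε, i.e. m > 8/ε.
Take N = 8/ε. If m > N then |8/(m + 6)| ≤ 8/m < ε.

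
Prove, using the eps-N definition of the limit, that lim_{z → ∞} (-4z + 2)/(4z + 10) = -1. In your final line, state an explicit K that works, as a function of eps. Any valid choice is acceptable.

Let eps > 0 be given. We seek K > 0 such that z > K implies |(-4z + 2)/(4z + 10) + 1| < eps.
(-4z + 2)/(4z + 10) + 1 = (4(-4z + 2) − (-4)(4z + 10)) / (4(4z + 10)) = 48/(4(4z + 10)).
For z > 0 we have 4z + 10 > 4z, so |(-4z + 2)/(4z + 10) + 1| = 48/(4(4z + 10)) < 48/(4·4z) = 3/z.
Thus |(-4z + 2)/(4z + 10) + 1| < eps whenever z > 3/eps.
Take K = 3/eps. If z > K then |(-4z + 2)/(4z + 10) + 1| < 3/z < eps.

K = 3/eps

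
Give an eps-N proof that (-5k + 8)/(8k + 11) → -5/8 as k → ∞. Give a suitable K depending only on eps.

Suppose eps > 0. For k ≥ 1, |(-5k + 8)/(8k + 11) + 5/8| = |119|/(8(8k + 11)) = 119/(8(8k + 11)).
Since 8k + 11 ≥ 8k for k ≥ 1, this is ≤ 119/(8·8k) = (119/64)/k.
So |(-5k + 8)/(8k + 11) + 5/8| < eps whenever k > (119/64)/eps.
Take K = (119/64)/eps. If k > K then |(-5k + 8)/(8k + 11) + 5/8| ≤ (119/64)/k < eps.

K = (119/64)/eps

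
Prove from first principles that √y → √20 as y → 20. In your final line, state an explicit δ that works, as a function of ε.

δ = min(20, √20·ε)

Let ε > 0. We want δ > 0 such that 0 < |y − 20| < δ implies |√y − √20| < ε.
Rationalise: √y − √20 = (y − 20)/(√y + √20), so |√y − √20| = |y − 20|/(√y + √20).
Restrict δ ≤ 20 so that |y − 20| < 20 forces y > 0, and then √y + √20 > √20.
Hence |√y − √20| < |y − 20|/√20, which is < ε once |y − 20| < √20·ε.
Take δ = min(20, √20·ε). If 0 < |y − 20| < δ then y > 0 and |√y − √20| < |y − 20|/√20 < ε.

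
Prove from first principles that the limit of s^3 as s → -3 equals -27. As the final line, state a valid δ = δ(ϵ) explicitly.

δ = min(1, ϵ/37)

Fix ϵ > 0. We seek δ > 0 with 0 < |s + 3| < δ ⇒ |s^3 + 27| < ϵ.
Factor: s^3 + 27 = (s + 3)(s^2 - 3s + 9), so |s^3 + 27| = |s + 3|·|s^2 - 3s + 9|.
Restrict δ ≤ 1. Then |s + 3| < 1 gives |s| < 4, so by the triangle inequality |s^2 - 3s + 9| ≤ 4^2 + 3·4 + 9 = 37.
Hence |s^3 + 27| ≤ 37|s + 3|, which is < ϵ once |s + 3| < ϵ/37.
Take δ = min(1, ϵ/37). If 0 < |s + 3| < δ then both bounds hold and |s^3 + 27| ≤ 37|s + 3| < 37·(ϵ/37) = ϵ.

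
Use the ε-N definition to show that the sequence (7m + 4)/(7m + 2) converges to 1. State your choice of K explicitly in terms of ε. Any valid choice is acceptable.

K = (2/7)/ε

Suppose ε > 0. For m ≥ 1, |(7m + 4)/(7m + 2) − 1| = |14|/(7(7m + 2)) = 14/(7(7m + 2)).
Since 7m + 2 ≥ 7m for m ≥ 1, this is ≤ 14/(7·7m) = (2/7)/m.
So |(7m + 4)/(7m + 2) − 1| < ε whenever m > (2/7)/ε.
Take K = (2/7)/ε. If m > K then |(7m + 4)/(7m + 2) − 1| ≤ (2/7)/m < ε.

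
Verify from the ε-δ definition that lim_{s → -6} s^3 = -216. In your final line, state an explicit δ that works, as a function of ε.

δ = min(1, ε/127)

Let ε > 0. We seek δ > 0 with 0 < |s + 6| < δ ⇒ |s^3 + 216| < ε.
Factor: s^3 + 216 = (s + 6)(s^2 - 6s + 36), so |s^3 + 216| = |s + 6|·|s^2 - 6s + 36|.
Impose δ ≤ 1 so that |s| < 7; then |s^2 - 6s + 36| ≤ 127.
Hence |s^3 + 216| ≤ 127|s + 6|, which is < ε once |s + 6| < ε/127.
Take δ = min(1, ε/127). If 0 < |s + 6| < δ then both bounds hold and |s^3 + 216| ≤ 127|s + 6| < 127·(ε/127) = ε.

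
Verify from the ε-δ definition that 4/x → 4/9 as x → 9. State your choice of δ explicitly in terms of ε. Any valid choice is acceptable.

δ = min(9/2, (81/8)ε)

Let ε > 0 be given. We seek δ > 0 such that 0 < |x − 9| < δ implies |4/x − (4/9)| < ε.
|4/x − (4/9)| = 4·|9 − x|/(9·|x|) = 4|x − 9|/(9|x|).
Require δ ≤ 9/2 so that |x| > 9 − 9/2 = 9/2, hence 9|x| > 81/2.
Then |4/x − (4/9)| < 4|x − 9|/(81/2), which is < ε when |x − 9| < (81/8)ε.
Take δ = min(9/2, (81/8)ε). Then 0 < |x − 9| < δ gives both |x − 9| < 9/2 and |x − 9| < (81/8)ε, so |4/x − (4/9)| < ε.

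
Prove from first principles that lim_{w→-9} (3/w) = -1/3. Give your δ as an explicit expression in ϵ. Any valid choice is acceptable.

δ = min(9/2, (27/2)ϵ)

Fix ϵ > 0. We seek δ > 0 such that 0 < |w + 9| < δ implies |3/w + 1/3| < ϵ.
|3/w + 1/3| = 3·|-9 − w|/(9·|w|) = 3|w + 9|/(9|w|).
Restrict δ ≤ 9/2. Then |w + 9| < 9/2 gives |w| > 9/2, so 9|w| > 81/2.
Then |3/w + 1/3| < 3|w + 9|/(81/2), which is < ϵ when |w + 9| < (27/2)ϵ.
Take δ = min(9/2, (27/2)ϵ). Then 0 < |w + 9| < δ gives both |w + 9| < 9/2 and |w + 9| < (27/2)ϵ, so |3/w + 1/3| < ϵ.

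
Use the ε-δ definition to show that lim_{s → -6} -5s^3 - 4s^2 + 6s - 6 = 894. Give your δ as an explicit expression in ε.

Suppose ε > 0. We want δ > 0 such that 0 < |s + 6| < δ implies |(-5s^3 - 4s^2 + 6s - 6) − 894| < ε.
(-5s^3 - 4s^2 + 6s - 6) − 894 = -5s^3 - 4s^2 + 6s - 900 = (s + 6)(-5s^2 + 26s - 150).
So |(-5s^3 - 4s^2 + 6s - 6) − 894| = |s + 6|·|-5s^2 + 26s - 150|.
Require δ ≤ 1. Then |s + 6| < 1 gives |s| < 7, and by the triangle inequality |-5s^2 + 26s - 150| ≤ 5·7^2 + 26·7 + 150 = 577.
Hence |(-5s^3 - 4s^2 + 6s - 6) − 894| ≤ 577|s + 6| < ε provided |s + 6| < ε/577.
Take δ = min(1, ε/577). Then 0 < |s + 6| < δ gives both |s + 6| < 1 and |s + 6| < ε/577, so |(-5s^3 - 4s^2 + 6s - 6) − 894| < ε.

δ = min(1, ε/577)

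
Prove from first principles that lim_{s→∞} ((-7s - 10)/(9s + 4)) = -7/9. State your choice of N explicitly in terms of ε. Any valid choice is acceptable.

N = (62/81)/ε

Let ε > 0. We seek N > 0 such that s > N implies |(-7s - 10)/(9s + 4) + 7/9| < ε.
(-7s - 10)/(9s + 4) + 7/9 = (9(-7s - 10) − (-7)(9s + 4)) / (9(9s + 4)) = -62/(9(9s + 4)).
For s > 0 we have 9s + 4 > 9s, so |(-7s - 10)/(9s + 4) + 7/9| = 62/(9(9s + 4)) < 62/(9·9s) = (62/81)/s.
Thus |(-7s - 10)/(9s + 4) + 7/9| < ε whenever s > (62/81)/ε.
Take N = (62/81)/ε. If s > N then |(-7s - 10)/(9s + 4) + 7/9| < (62/81)/s < ε.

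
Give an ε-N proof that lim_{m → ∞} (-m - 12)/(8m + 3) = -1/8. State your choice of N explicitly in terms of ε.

N = (93/64)/ε

Fix ε > 0. For m ≥ 1, |(-m - 12)/(8m + 3) + 1/8| = |-93|/(8(8m + 3)) = 93/(8(8m + 3)).
Since 8m + 3 ≥ 8m for m ≥ 1, this is ≤ 93/(8·8m) = (93/64)/m.
So |(-m - 12)/(8m + 3) + 1/8| < ε whenever m > (93/64)/ε.
Take N = (93/64)/ε. If m > N then |(-m - 12)/(8m + 3) + 1/8| ≤ (93/64)/m < ε.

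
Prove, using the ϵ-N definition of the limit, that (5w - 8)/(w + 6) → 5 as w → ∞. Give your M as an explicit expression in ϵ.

Fix ϵ > 0. We seek M > 0 such that w > M implies |(5w - 8)/(w + 6) − 5| < ϵ.
(5w - 8)/(w + 6) − 5 = ((5w - 8) − 5(w + 6)) / ((w + 6)) = -38/((w + 6)).
For w > 0 we have w + 6 > w, so |(5w - 8)/(w + 6) − 5| = 38/((w + 6)) < 38/(w) = 38/w.
Thus |(5w - 8)/(w + 6) − 5| < ϵ whenever w > 38/ϵ.
Take M = 38/ϵ. If w > M then |(5w - 8)/(w + 6) − 5| < 38/w < ϵ.

M = 38/ϵ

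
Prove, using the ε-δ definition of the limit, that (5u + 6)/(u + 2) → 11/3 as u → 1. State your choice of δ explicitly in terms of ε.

Suppose ε > 0. We want δ > 0 with 0 < |u − 1| < δ ⇒ |(5u + 6)/(u + 2) − (11/3)| < ε.
Combining over a common denominator, (5u + 6)/(u + 2) − (11/3) = [(5u + 6)·3 − 11·(u + 2)] / [3·(u + 2)] = 4(u − 1) / (3(u + 2)).
So |(5u + 6)/(u + 2) − (11/3)| = 4|u − 1| / (3·|u + 2|).
Require δ ≤ 3/2, so |u + 2| ≥ |3| − |u − 1| > 3 − 3/2 = 3/2.
Hence |(5u + 6)/(u + 2) − (11/3)| < 4|u − 1|/(3·(3/2)) = (8/9)|u − 1|, which is < ε once |u − 1| < (9/8)ε.
Take δ = min(3/2, (9/8)ε). Then 0 < |u − 1| < δ forces both bounds, so |(5u + 6)/(u + 2) − (11/3)| < ε.

δ = min(3/2, (9/8)ε)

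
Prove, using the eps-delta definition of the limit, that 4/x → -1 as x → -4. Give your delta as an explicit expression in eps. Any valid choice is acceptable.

delta = min(2, 2eps)

Let eps > 0. We seek delta > 0 such that 0 < |x + 4| < delta implies |4/x + 1| < eps.
|4/x + 1| = 4·|-4 − x|/(4·|x|) = 4|x + 4|/(4|x|).
Require delta ≤ 2 so that |x| > 4 − 2 = 2, hence 4|x| > 8.
Then |4/x + 1| < 4|x + 4|/8, which is < eps when |x + 4| < 2eps.
Take delta = min(2, 2eps). Then 0 < |x + 4| < delta gives both |x + 4| < 2 and |x + 4| < 2eps, so |4/x + 1| < eps.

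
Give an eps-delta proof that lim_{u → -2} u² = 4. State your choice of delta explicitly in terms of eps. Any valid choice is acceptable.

delta = min(2, eps/6)

Fix eps > 0. We seek delta > 0 with 0 < |u + 2| < delta ⇒ |u² − 4| < eps.
Factor: u² − 4 = (u + 2)(u - 2), so |u² − 4| = |u + 2|·|u - 2|.
Restrict delta ≤ 2. Then |u + 2| < 2 gives |u| < 4, so by the triangle inequality |u - 2| ≤ 4 + 2 = 6.
Hence |u² − 4| ≤ 6|u + 2|, which is < eps once |u + 2| < eps/6.
Take delta = min(2, eps/6). If 0 < |u + 2| < delta then both bounds hold and |u² − 4| ≤ 6|u + 2| < 6·(eps/6) = eps.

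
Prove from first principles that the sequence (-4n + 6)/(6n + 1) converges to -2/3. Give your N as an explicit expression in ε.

Let ε > 0 be given. For n ≥ 1, |(-4n + 6)/(6n + 1) + 2/3| = |40|/(6(6n + 1)) = 40/(6(6n + 1)).
Since 6n + 1 ≥ 6n for n ≥ 1, this is ≤ 40/(6·6n) = (10/9)/n.
So |(-4n + 6)/(6n + 1) + 2/3| < ε whenever n > (10/9)/ε.
Take N = (10/9)/ε. If n > N then |(-4n + 6)/(6n + 1) + 2/3| ≤ (10/9)/n < ε.

N = (10/9)/ε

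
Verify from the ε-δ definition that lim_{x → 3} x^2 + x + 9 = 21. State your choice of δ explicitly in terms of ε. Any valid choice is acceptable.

δ = min(2, ε/9)

Let ε > 0 be given. We want δ > 0 such that 0 < |x − 3| < δ implies |(x^2 + x + 9) − 21| < ε.
(x^2 + x + 9) − 21 = x^2 + x - 12 = (x − 3)(x + 4).
So |(x^2 + x + 9) − 21| = |x − 3|·|x + 4|.
Require δ ≤ 2. Then |x − 3| < 2 gives |x| < 5, and by the triangle inequality |x + 4| ≤ 5 + 4 = 9.
Hence |(x^2 + x + 9) − 21| ≤ 9|x − 3| < ε provided |x − 3| < ε/9.
Choosing δ = min(2, ε/9) ensures both conditions, hence |(x^2 + x + 9) − 21| < ε.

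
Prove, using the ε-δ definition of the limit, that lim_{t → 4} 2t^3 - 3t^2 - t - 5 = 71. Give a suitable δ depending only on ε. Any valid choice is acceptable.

δ = min(2, ε/121)

Fix ε > 0. We want δ > 0 such that 0 < |t − 4| < δ implies |(2t^3 - 3t^2 - t - 5) − 71| < ε.
(2t^3 - 3t^2 - t - 5) − 71 = 2t^3 - 3t^2 - t - 76 = (t − 4)(2t^2 + 5t + 19).
So |(2t^3 - 3t^2 - t - 5) − 71| = |t − 4|·|2t^2 + 5t + 19|.
Require δ ≤ 2. Then |t − 4| < 2 gives |t| < 6, and by the triangle inequality |2t^2 + 5t + 19| ≤ 2·6^2 + 5·6 + 19 = 121.
Hence |(2t^3 - 3t^2 - t - 5) − 71| ≤ 121|t − 4| < ε provided |t − 4| < ε/121.
Choosing δ = min(2, ε/121) ensures both conditions, hence |(2t^3 - 3t^2 - t - 5) − 71| < ε.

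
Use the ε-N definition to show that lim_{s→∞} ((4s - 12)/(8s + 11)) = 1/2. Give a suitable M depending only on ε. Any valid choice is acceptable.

M = (35/16)/ε

Fix ε > 0. We seek M > 0 such that s > M implies |(4s - 12)/(8s + 11) − (1/2)| < ε.
(4s - 12)/(8s + 11) − (1/2) = (8(4s - 12) − 4(8s + 11)) / (8(8s + 11)) = -140/(8(8s + 11)).
For s > 0 we have 8s + 11 > 8s, so |(4s - 12)/(8s + 11) − (1/2)| = 140/(8(8s + 11)) < 140/(8·8s) = (35/16)/s.
Thus |(4s - 12)/(8s + 11) − (1/2)| < ε whenever s > (35/16)/ε.
Take M = (35/16)/ε. If s > M then |(4s - 12)/(8s + 11) − (1/2)| < (35/16)/s < ε.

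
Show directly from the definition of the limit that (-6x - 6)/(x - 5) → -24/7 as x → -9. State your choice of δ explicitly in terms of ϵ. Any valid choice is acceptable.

δ = min(7, (49/18)ϵ)

Let ϵ > 0. We want δ > 0 with 0 < |x + 9| < δ ⇒ |(-6x - 6)/(x - 5) + 24/7| < ϵ.
Combining over a common denominator, (-6x - 6)/(x - 5) + 24/7 = [(-6x - 6)·(-14) − 48·(x - 5)] / [(-14)·(x - 5)] = 36(x + 9) / ((-14)(x - 5)).
So |(-6x - 6)/(x - 5) + 24/7| = 36|x + 9| / (14·|x − 5|).
Restrict δ ≤ 7. Then |x + 9| < 7 gives |x − 5| = |(x + 9) + (-14)| ≥ 14 − 7 = 7.
Hence |(-6x - 6)/(x - 5) + 24/7| < 36|x + 9|/(14·7) = (18/49)|x + 9|, which is < ϵ once |x + 9| < (49/18)ϵ.
Take δ = min(7, (49/18)ϵ). Then 0 < |x + 9| < δ forces both bounds, so |(-6x - 6)/(x - 5) + 24/7| < ϵ.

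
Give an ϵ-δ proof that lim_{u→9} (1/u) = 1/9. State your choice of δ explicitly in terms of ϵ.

Fix ϵ > 0. We seek δ > 0 such that 0 < |u − 9| < δ implies |1/u − (1/9)| < ϵ.
|1/u − (1/9)| = |9 − u|/(9·|u|) = |u − 9|/(9|u|).
Restrict δ ≤ 9/2. Then |u − 9| < 9/2 gives |u| > 9/2, so 9|u| > 81/2.
Then |1/u − (1/9)| < |u − 9|/(81/2), which is < ϵ when |u − 9| < (81/2)ϵ.
Take δ = min(9/2, (81/2)ϵ). Then 0 < |u − 9| < δ gives both |u − 9| < 9/2 and |u − 9| < (81/2)ϵ, so |1/u − (1/9)| < ϵ.

δ = min(9/2, (81/2)ϵ)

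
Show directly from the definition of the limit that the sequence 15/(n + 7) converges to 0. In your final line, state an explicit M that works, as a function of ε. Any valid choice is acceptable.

M = 15/ε

Fix ε > 0. For n ≥ 1, |15/(n + 7) − 0| = 15/(n + 7) ≤ 15/n.
We need 15/n < ε, i.e. n > 15/ε.
Take M = 15/ε. If n > M then |15/(n + 7)| ≤ 15/n < ε.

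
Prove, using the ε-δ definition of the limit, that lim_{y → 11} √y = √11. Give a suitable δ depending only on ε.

Fix ε > 0. We want δ > 0 such that 0 < |y − 11| < δ implies |√y − √11| < ε.
Multiplying by the conjugate, |√y − √11| = |y − 11|/(√y + √11).
Restrict δ ≤ 11 so that |y − 11| < 11 forces y > 0, and then √y + √11 > √11.
Hence |√y − √11| < |y − 11|/√11, which is < ε once |y − 11| < √11·ε.
Take δ = min(11, √11·ε). If 0 < |y − 11| < δ then y > 0 and |√y − √11| < |y − 11|/√11 < ε.

δ = min(11, √11·ε)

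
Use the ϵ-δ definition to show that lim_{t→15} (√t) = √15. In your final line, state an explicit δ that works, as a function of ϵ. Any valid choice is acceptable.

δ = min(15, √15·ϵ)

Suppose ϵ > 0. We want δ > 0 such that 0 < |t − 15| < δ implies |√t − √15| < ϵ.
Multiplying by the conjugate, |√t − √15| = |t − 15|/(√t + √15).
Restrict δ ≤ 15 so that |t − 15| < 15 forces t > 0, and then √t + √15 > √15.
Hence |√t − √15| < |t − 15|/√15, which is < ϵ once |t − 15| < √15·ϵ.
Take δ = min(15, √15·ϵ). If 0 < |t − 15| < δ then t > 0 and |√t − √15| < |t − 15|/√15 < ϵ.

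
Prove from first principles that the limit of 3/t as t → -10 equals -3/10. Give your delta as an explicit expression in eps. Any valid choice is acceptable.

delta = min(5, (50/3)eps)

Fix eps > 0. We seek delta > 0 such that 0 < |t + 10| < delta implies |3/t + 3/10| < eps.
|3/t + 3/10| = 3·|-10 − t|/(10·|t|) = 3|t + 10|/(10|t|).
Restrict delta ≤ 5. Then |t + 10| < 5 gives |t| > 5, so 10|t| > 50.
Then |3/t + 3/10| < 3|t + 10|/50, which is < eps when |t + 10| < (50/3)eps.
Take delta = min(5, (50/3)eps). Then 0 < |t + 10| < delta gives both |t + 10| < 5 and |t + 10| < (50/3)eps, so |3/t + 3/10| < eps.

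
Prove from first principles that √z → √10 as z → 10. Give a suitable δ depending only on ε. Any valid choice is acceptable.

δ = min(10, √10·ε)

Suppose ε > 0. We want δ > 0 such that 0 < |z − 10| < δ implies |√z − √10| < ε.
Multiplying by the conjugate, |√z − √10| = |z − 10|/(√z + √10).
Restrict δ ≤ 10 so that |z − 10| < 10 forces z > 0, and then √z + √10 > √10.
Hence |√z − √10| < |z − 10|/√10, which is < ε once |z − 10| < √10·ε.
Take δ = min(10, √10·ε). If 0 < |z − 10| < δ then z > 0 and |√z − √10| < |z − 10|/√10 < ε.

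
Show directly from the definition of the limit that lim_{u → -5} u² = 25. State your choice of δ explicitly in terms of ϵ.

Fix ϵ > 0. We seek δ > 0 with 0 < |u + 5| < δ ⇒ |u² − 25| < ϵ.
Factor: u² − 25 = (u + 5)(u - 5), so |u² − 25| = |u + 5|·|u - 5|.
Restrict δ ≤ 1. Then |u + 5| < 1 gives |u| < 6, so by the triangle inequality |u - 5| ≤ 6 + 5 = 11.
Hence |u² − 25| ≤ 11|u + 5|, which is < ϵ once |u + 5| < ϵ/11.
Take δ = min(1, ϵ/11). If 0 < |u + 5| < δ then both bounds hold and |u² − 25| ≤ 11|u + 5| < 11·(ϵ/11) = ϵ.

δ = min(1, ϵ/11)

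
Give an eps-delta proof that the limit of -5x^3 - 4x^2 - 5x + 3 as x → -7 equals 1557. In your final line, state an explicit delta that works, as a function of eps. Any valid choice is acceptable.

Suppose eps > 0. We want delta > 0 such that 0 < |x + 7| < delta implies |(-5x^3 - 4x^2 - 5x + 3) − 1557| < eps.
(-5x^3 - 4x^2 - 5x + 3) − 1557 = -5x^3 - 4x^2 - 5x - 1554 = (x + 7)(-5x^2 + 31x - 222).
So |(-5x^3 - 4x^2 - 5x + 3) − 1557| = |x + 7|·|-5x^2 + 31x - 222|.
Require delta ≤ 1. Then |x + 7| < 1 gives |x| < 8, and by the triangle inequality |-5x^2 + 31x - 222| ≤ 5·8^2 + 31·8 + 222 = 790.
Hence |(-5x^3 - 4x^2 - 5x + 3) − 1557| ≤ 790|x + 7| < eps provided |x + 7| < eps/790.
Choosing delta = min(1, eps/790) ensures both conditions, hence |(-5x^3 - 4x^2 - 5x + 3) − 1557| < eps.

delta = min(1, eps/790)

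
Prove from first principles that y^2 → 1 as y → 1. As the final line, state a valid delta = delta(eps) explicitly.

Fix eps > 0. We seek delta > 0 with 0 < |y − 1| < delta ⇒ |y^2 − 1| < eps.
Factor: y^2 − 1 = (y − 1)(y + 1), so |y^2 − 1| = |y − 1|·|y + 1|.
Restrict delta ≤ 2. Then |y − 1| < 2 gives |y| < 3, so by the triangle inequality |y + 1| ≤ 3 + 1 = 4.
Hence |y^2 − 1| ≤ 4|y − 1|, which is < eps once |y − 1| < eps/4.
Take delta = min(2, eps/4). If 0 < |y − 1| < delta then both bounds hold and |y^2 − 1| ≤ 4|y − 1| < 4·(eps/4) = eps.

delta = min(2, eps/4)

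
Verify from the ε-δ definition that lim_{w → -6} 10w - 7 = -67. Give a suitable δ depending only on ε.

δ = ε/10

Let ε > 0 be given. We need δ > 0 so that 0 < |w + 6| < δ implies |(10w - 7) + 67| < ε.
|(10w - 7) + 67| = |10w + 60| = 10|w + 6|.
So 10|w + 6| < ε exactly when |w + 6| < ε/10.
Choosing δ = ε/10 gives |(10w - 7) + 67| = 10|w + 6| < ε whenever |w + 6| < δ.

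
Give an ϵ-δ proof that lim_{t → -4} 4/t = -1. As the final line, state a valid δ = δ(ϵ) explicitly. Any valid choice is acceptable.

Suppose ϵ > 0. We seek δ > 0 such that 0 < |t + 4| < δ implies |4/t + 1| < ϵ.
|4/t + 1| = 4·|-4 − t|/(4·|t|) = 4|t + 4|/(4|t|).
Restrict δ ≤ 2. Then |t + 4| < 2 gives |t| > 2, so 4|t| > 8.
Then |4/t + 1| < 4|t + 4|/8, which is < ϵ when |t + 4| < 2ϵ.
Take δ = min(2, 2ϵ). Then 0 < |t + 4| < δ gives both |t + 4| < 2 and |t + 4| < 2ϵ, so |4/t + 1| < ϵ.

δ = min(2, 2ϵ)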